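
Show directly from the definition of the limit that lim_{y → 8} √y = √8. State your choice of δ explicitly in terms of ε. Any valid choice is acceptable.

Fix ε > 0. We want δ > 0 such that 0 < |y − 8| < δ implies |√y − √8| < ε.
Rationalise: √y − √8 = (y − 8)/(√y + √8), so |√y − √8| = |y − 8|/(√y + √8).
Restrict δ ≤ 8 so that |y − 8| < 8 forces y > 0, and then √y + √8 > √8.
Hence |√y − √8| < |y − 8|/√8, which is < ε once |y − 8| < √8·ε.
Take δ = min(8, √8·ε). If 0 < |y − 8| < δ then y > 0 and |√y − √8| < |y − 8|/√8 < ε.

δ = min(8, √8·ε)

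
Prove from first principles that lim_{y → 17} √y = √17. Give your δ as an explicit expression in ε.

δ = min(17, √17·ε)

Let ε > 0. We want δ > 0 such that 0 < |y − 17| < δ implies |√y − √17| < ε.
Rationalise: √y − √17 = (y − 17)/(√y + √17), so |√y − √17| = |y − 17|/(√y + √17).
Restrict δ ≤ 17 so that |y − 17| < 17 forces y > 0, and then √y + √17 > √17.
Hence |√y − √17| < |y − 17|/√17, which is < ε once |y − 17| < √17·ε.
Take δ = min(17, √17·ε). If 0 < |y − 17| < δ then y > 0 and |√y − √17| < |y − 17|/√17 < ε.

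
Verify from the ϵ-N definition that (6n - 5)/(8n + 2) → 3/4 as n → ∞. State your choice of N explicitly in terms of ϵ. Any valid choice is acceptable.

Suppose ϵ > 0. For n ≥ 1, |(6n - 5)/(8n + 2) − (3/4)| = |-52|/(8(8n + 2)) = 52/(8(8n + 2)).
Since 8n + 2 ≥ 8n for n ≥ 1, this is ≤ 52/(8·8n) = (13/16)/n.
So |(6n - 5)/(8n + 2) − (3/4)| < ϵ whenever n > (13/16)/ϵ.
Take N = (13/16)/ϵ. If n > N then |(6n - 5)/(8n + 2) − (3/4)| ≤ (13/16)/n < ϵ.

N = (13/16)/ϵ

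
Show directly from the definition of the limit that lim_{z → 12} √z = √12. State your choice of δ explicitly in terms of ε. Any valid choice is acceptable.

Suppose ε > 0. We want δ > 0 such that 0 < |z − 12| < δ implies |√z − √12| < ε.
Rationalise: √z − √12 = (z − 12)/(√z + √12), so |√z − √12| = |z − 12|/(√z + √12).
Restrict δ ≤ 12 so that |z − 12| < 12 forces z > 0, and then √z + √12 > √12.
Hence |√z − √12| < |z − 12|/√12, which is < ε once |z − 12| < √12·ε.
Take δ = min(12, √12·ε). If 0 < |z − 12| < δ then z > 0 and |√z − √12| < |z − 12|/√12 < ε.

δ = min(12, √12·ε)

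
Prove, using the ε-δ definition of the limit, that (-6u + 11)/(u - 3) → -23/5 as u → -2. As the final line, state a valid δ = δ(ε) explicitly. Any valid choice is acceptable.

δ = min(5/2, (25/14)ε)

Let ε > 0. We want δ > 0 with 0 < |u + 2| < δ ⇒ |(-6u + 11)/(u - 3) + 23/5| < ε.
Combining over a common denominator, (-6u + 11)/(u - 3) + 23/5 = [(-6u + 11)·(-5) − 23·(u - 3)] / [(-5)·(u - 3)] = 7(u + 2) / ((-5)(u - 3)).
So |(-6u + 11)/(u - 3) + 23/5| = 7|u + 2| / (5·|u − 3|).
Require δ ≤ 5/2, so |u − 3| ≥ |-5| − |u + 2| > 5 − 5/2 = 5/2.
Hence |(-6u + 11)/(u - 3) + 23/5| < 7|u + 2|/(5·(5/2)) = (14/25)|u + 2|, which is < ε once |u + 2| < (25/14)ε.
Take δ = min(5/2, (25/14)ε). Then 0 < |u + 2| < δ forces both bounds, so |(-6u + 11)/(u - 3) + 23/5| < ε.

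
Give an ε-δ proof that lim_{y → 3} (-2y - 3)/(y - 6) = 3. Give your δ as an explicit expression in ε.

δ = min(3/2, (3/10)ε)

Let ε > 0. We want δ > 0 with 0 < |y − 3| < δ ⇒ |(-2y - 3)/(y - 6) − 3| < ε.
Combining over a common denominator, (-2y - 3)/(y - 6) − 3 = [(-2y - 3)·(-3) − (-9)·(y - 6)] / [(-3)·(y - 6)] = 15(y − 3) / ((-3)(y - 6)).
So |(-2y - 3)/(y - 6) − 3| = 15|y − 3| / (3·|y − 6|).
Restrict δ ≤ 3/2. Then |y − 3| < 3/2 gives |y − 6| = |(y − 3) + (-3)| ≥ 3 − 3/2 = 3/2.
Hence |(-2y - 3)/(y - 6) − 3| < 15|y − 3|/(3·(3/2)) = (10/3)|y − 3|, which is < ε once |y − 3| < (3/10)ε.
Take δ = min(3/2, (3/10)ε). Then 0 < |y − 3| < δ forces both bounds, so |(-2y - 3)/(y - 6) − 3| < ε.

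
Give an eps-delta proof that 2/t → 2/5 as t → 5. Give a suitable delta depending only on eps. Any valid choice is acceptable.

delta = min(5/2, (25/4)eps)

Let eps > 0 be given. We seek delta > 0 such that 0 < |t − 5| < delta implies |2/t − (2/5)| < eps.
|2/t − (2/5)| = 2·|5 − t|/(5·|t|) = 2|t − 5|/(5|t|).
Require delta ≤ 5/2 so that |t| > 5 − 5/2 = 5/2, hence 5|t| > 25/2.
Then |2/t − (2/5)| < 2|t − 5|/(25/2), which is < eps when |t − 5| < (25/4)eps.
Take delta = min(5/2, (25/4)eps). Then 0 < |t − 5| < delta gives both |t − 5| < 5/2 and |t − 5| < (25/4)eps, so |2/t − (2/5)| < eps.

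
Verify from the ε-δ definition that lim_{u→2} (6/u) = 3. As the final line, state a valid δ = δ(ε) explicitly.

δ = min(1, (1/3)ε)

Let ε > 0. We seek δ > 0 such that 0 < |u − 2| < δ implies |6/u − 3| < ε.
|6/u − 3| = 6·|2 − u|/(2·|u|) = 6|u − 2|/(2|u|).
Require δ ≤ 1 so that |u| > 2 − 1 = 1, hence 2|u| > 2.
Then |6/u − 3| < 6|u − 2|/2, which is < ε when |u − 2| < (1/3)ε.
Take δ = min(1, (1/3)ε). Then 0 < |u − 2| < δ gives both |u − 2| < 1 and |u − 2| < (1/3)ε, so |6/u − 3| < ε.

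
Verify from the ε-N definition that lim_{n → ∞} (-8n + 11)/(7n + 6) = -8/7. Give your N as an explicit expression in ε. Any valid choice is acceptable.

N = (125/49)/ε

Fix ε > 0. For n ≥ 1, |(-8n + 11)/(7n + 6) + 8/7| = |125|/(7(7n + 6)) = 125/(7(7n + 6)).
Since 7n + 6 ≥ 7n for n ≥ 1, this is ≤ 125/(7·7n) = (125/49)/n.
So |(-8n + 11)/(7n + 6) + 8/7| < ε whenever n > (125/49)/ε.
Take N = (125/49)/ε. If n > N then |(-8n + 11)/(7n + 6) + 8/7| ≤ (125/49)/n < ε.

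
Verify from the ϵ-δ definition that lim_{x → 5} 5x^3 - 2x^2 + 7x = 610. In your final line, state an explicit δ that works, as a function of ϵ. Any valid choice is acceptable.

δ = min(1, ϵ/440)

Let ϵ > 0. We want δ > 0 such that 0 < |x − 5| < δ implies |(5x^3 - 2x^2 + 7x) − 610| < ϵ.
(5x^3 - 2x^2 + 7x) − 610 = 5x^3 - 2x^2 + 7x - 610 = (x − 5)(5x^2 + 23x + 122).
So |(5x^3 - 2x^2 + 7x) − 610| = |x − 5|·|5x^2 + 23x + 122|.
Assume first that |x − 5| < 1, so |x| < 6. Then |5x^2 + 23x + 122| ≤ 5·6^2 + 23·6 + 122 = 440.
Hence |(5x^3 - 2x^2 + 7x) − 610| ≤ 440|x − 5| < ϵ provided |x − 5| < ϵ/440.
Choosing δ = min(1, ϵ/440) ensures both conditions, hence |(5x^3 - 2x^2 + 7x) − 610| < ϵ.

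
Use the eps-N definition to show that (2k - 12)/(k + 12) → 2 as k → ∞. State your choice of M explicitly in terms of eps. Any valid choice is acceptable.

Suppose eps > 0. For k ≥ 1, |(2k - 12)/(k + 12) − 2| = |-36|/((k + 12)) = 36/((k + 12)).
Since k + 12 ≥ k for k ≥ 1, this is ≤ 36/(k) = 36/k.
So |(2k - 12)/(k + 12) − 2| < eps whenever k > 36/eps.
Take M = 36/eps. If k > M then |(2k - 12)/(k + 12) − 2| ≤ 36/k < eps.

M = 36/eps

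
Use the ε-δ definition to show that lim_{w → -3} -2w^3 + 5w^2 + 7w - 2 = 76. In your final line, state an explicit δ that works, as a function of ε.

Let ε > 0. We want δ > 0 such that 0 < |w + 3| < δ implies |(-2w^3 + 5w^2 + 7w - 2) − 76| < ε.
(-2w^3 + 5w^2 + 7w - 2) − 76 = -2w^3 + 5w^2 + 7w - 78 = (w + 3)(-2w^2 + 11w - 26).
So |(-2w^3 + 5w^2 + 7w - 2) − 76| = |w + 3|·|-2w^2 + 11w - 26|.
Require δ ≤ 1. Then |w + 3| < 1 gives |w| < 4, and by the triangle inequality |-2w^2 + 11w - 26| ≤ 2·4^2 + 11·4 + 26 = 102.
Hence |(-2w^3 + 5w^2 + 7w - 2) − 76| ≤ 102|w + 3| < ε provided |w + 3| < ε/102.
Choosing δ = min(1, ε/102) ensures both conditions, hence |(-2w^3 + 5w^2 + 7w - 2) − 76| < ε.

δ = min(1, ε/102)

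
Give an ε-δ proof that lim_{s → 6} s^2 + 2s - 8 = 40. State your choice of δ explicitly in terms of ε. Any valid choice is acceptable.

Let ε > 0. We want δ > 0 such that 0 < |s − 6| < δ implies |(s^2 + 2s - 8) − 40| < ε.
(s^2 + 2s - 8) − 40 = s^2 + 2s - 48 = (s − 6)(s + 8).
So |(s^2 + 2s - 8) − 40| = |s − 6|·|s + 8|.
Require δ ≤ 1. Then |s − 6| < 1 gives |s| < 7, and by the triangle inequality |s + 8| ≤ 7 + 8 = 15.
Hence |(s^2 + 2s - 8) − 40| ≤ 15|s − 6| < ε provided |s − 6| < ε/15.
Take δ = min(1, ε/15). Then 0 < |s − 6| < δ gives both |s − 6| < 1 and |s − 6| < ε/15, so |(s^2 + 2s - 8) − 40| < ε.

δ = min(1, ε/15)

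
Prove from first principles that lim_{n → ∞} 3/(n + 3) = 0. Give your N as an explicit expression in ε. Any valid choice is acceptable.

Let ε > 0 be given. For n ≥ 1, |3/(n + 3) − 0| = 3/(n + 3) ≤ 3/n.
We need 3/n < ε, i.e. n > 3/ε.
Take N = 3/ε. If n > N then |3/(n + 3)| ≤ 3/n < ε.

N = 3/ε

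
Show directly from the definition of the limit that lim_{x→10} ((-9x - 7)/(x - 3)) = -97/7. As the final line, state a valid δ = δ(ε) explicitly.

Let ε > 0. We want δ > 0 with 0 < |x − 10| < δ ⇒ |(-9x - 7)/(x - 3) + 97/7| < ε.
Combining over a common denominator, (-9x - 7)/(x - 3) + 97/7 = [(-9x - 7)·7 − (-97)·(x - 3)] / [7·(x - 3)] = 34(x − 10) / (7(x - 3)).
So |(-9x - 7)/(x - 3) + 97/7| = 34|x − 10| / (7·|x − 3|).
Restrict δ ≤ 7/2. Then |x − 10| < 7/2 gives |x − 3| = |(x − 10) + 7| ≥ 7 − 7/2 = 7/2.
Hence |(-9x - 7)/(x - 3) + 97/7| < 34|x − 10|/(7·(7/2)) = (68/49)|x − 10|, which is < ε once |x − 10| < (49/68)ε.
Take δ = min(7/2, (49/68)ε). Then 0 < |x − 10| < δ forces both bounds, so |(-9x - 7)/(x - 3) + 97/7| < ε.

δ = min(7/2, (49/68)ε)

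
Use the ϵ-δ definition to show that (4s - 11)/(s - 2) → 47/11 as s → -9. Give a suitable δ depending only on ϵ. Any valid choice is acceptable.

δ = min(11/2, (121/6)ϵ)

Let ϵ > 0 be given. We want δ > 0 with 0 < |s + 9| < δ ⇒ |(4s - 11)/(s - 2) − (47/11)| < ϵ.
Combining over a common denominator, (4s - 11)/(s - 2) − (47/11) = [(4s - 11)·(-11) − (-47)·(s - 2)] / [(-11)·(s - 2)] = 3(s + 9) / ((-11)(s - 2)).
So |(4s - 11)/(s - 2) − (47/11)| = 3|s + 9| / (11·|s − 2|).
Require δ ≤ 11/2, so |s − 2| ≥ |-11| − |s + 9| > 11 − 11/2 = 11/2.
Hence |(4s - 11)/(s - 2) − (47/11)| < 3|s + 9|/(11·(11/2)) = (6/121)|s + 9|, which is < ϵ once |s + 9| < (121/6)ϵ.
Take δ = min(11/2, (121/6)ϵ). Then 0 < |s + 9| < δ forces both bounds, so |(4s - 11)/(s - 2) − (47/11)| < ϵ.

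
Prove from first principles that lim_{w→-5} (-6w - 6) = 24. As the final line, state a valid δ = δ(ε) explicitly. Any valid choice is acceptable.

Let ε > 0 be given. We need δ > 0 so that 0 < |w + 5| < δ implies |(-6w - 6) − 24| < ε.
|(-6w - 6) − 24| = |-6w - 30| = 6|w + 5|.
So 6|w + 5| < ε exactly when |w + 5| < ε/6.
Choosing δ = ε/6 gives |(-6w - 6) − 24| = 6|w + 5| < ε whenever |w + 5| < δ.

δ = ε/6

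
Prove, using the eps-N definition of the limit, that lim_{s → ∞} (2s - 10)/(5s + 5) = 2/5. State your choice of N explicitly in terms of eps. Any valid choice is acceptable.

Fix eps > 0. We seek N > 0 such that s > N implies |(2s - 10)/(5s + 5) − (2/5)| < eps.
(2s - 10)/(5s + 5) − (2/5) = (5(2s - 10) − 2(5s + 5)) / (5(5s + 5)) = -60/(5(5s + 5)).
For s > 0 we have 5s + 5 > 5s, so |(2s - 10)/(5s + 5) − (2/5)| = 60/(5(5s + 5)) < 60/(5·5s) = (12/5)/s.
Thus |(2s - 10)/(5s + 5) − (2/5)| < eps whenever s > (12/5)/eps.
Take N = (12/5)/eps. If s > N then |(2s - 10)/(5s + 5) − (2/5)| < (12/5)/s < eps.

N = (12/5)/eps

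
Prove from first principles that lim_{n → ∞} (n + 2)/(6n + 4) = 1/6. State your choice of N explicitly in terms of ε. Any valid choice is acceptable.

N = (2/9)/ε

Fix ε > 0. For n ≥ 1, |(n + 2)/(6n + 4) − (1/6)| = |8|/(6(6n + 4)) = 8/(6(6n + 4)).
Since 6n + 4 ≥ 6n for n ≥ 1, this is ≤ 8/(6·6n) = (2/9)/n.
So |(n + 2)/(6n + 4) − (1/6)| < ε whenever n > (2/9)/ε.
Take N = (2/9)/ε. If n > N then |(n + 2)/(6n + 4) − (1/6)| ≤ (2/9)/n < ε.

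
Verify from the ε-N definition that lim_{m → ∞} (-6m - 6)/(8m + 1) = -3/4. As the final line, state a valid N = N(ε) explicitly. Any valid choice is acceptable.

N = (21/32)/ε

Suppose ε > 0. For m ≥ 1, |(-6m - 6)/(8m + 1) + 3/4| = |-42|/(8(8m + 1)) = 42/(8(8m + 1)).
Since 8m + 1 ≥ 8m for m ≥ 1, this is ≤ 42/(8·8m) = (21/32)/m.
So |(-6m - 6)/(8m + 1) + 3/4| < ε whenever m > (21/32)/ε.
Take N = (21/32)/ε. If m > N then |(-6m - 6)/(8m + 1) + 3/4| ≤ (21/32)/m < ε.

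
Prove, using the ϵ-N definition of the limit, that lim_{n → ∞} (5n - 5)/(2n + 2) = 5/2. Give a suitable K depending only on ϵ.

Suppose ϵ > 0. For n ≥ 1, |(5n - 5)/(2n + 2) − (5/2)| = |-20|/(2(2n + 2)) = 20/(2(2n + 2)).
Since 2n + 2 ≥ 2n for n ≥ 1, this is ≤ 20/(2·2n) = 5/n.
So |(5n - 5)/(2n + 2) − (5/2)| < ϵ whenever n > 5/ϵ.
Take K = 5/ϵ. If n > K then |(5n - 5)/(2n + 2) − (5/2)| ≤ 5/n < ϵ.

K = 5/ϵ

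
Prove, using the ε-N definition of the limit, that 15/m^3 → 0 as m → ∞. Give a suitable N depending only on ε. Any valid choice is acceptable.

Let ε > 0. For m ≥ 1, |15/m^3 − 0| = 15/m^3.
15/m^3 < ε ⇔ m^3 > 15/ε ⇔ m > (15/ε)^{1/3}.
Take N = (15/ε)^{1/3}. Then m > N implies 15/m^3 < ε.

N = (15/ε)^{1/3}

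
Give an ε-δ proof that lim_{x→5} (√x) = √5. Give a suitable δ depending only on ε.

δ = min(5, √5·ε)

Suppose ε > 0. We want δ > 0 such that 0 < |x − 5| < δ implies |√x − √5| < ε.
Rationalise: √x − √5 = (x − 5)/(√x + √5), so |√x − √5| = |x − 5|/(√x + √5).
Restrict δ ≤ 5 so that |x − 5| < 5 forces x > 0, and then √x + √5 > √5.
Hence |√x − √5| < |x − 5|/√5, which is < ε once |x − 5| < √5·ε.
Take δ = min(5, √5·ε). If 0 < |x − 5| < δ then x > 0 and |√x − √5| < |x − 5|/√5 < ε.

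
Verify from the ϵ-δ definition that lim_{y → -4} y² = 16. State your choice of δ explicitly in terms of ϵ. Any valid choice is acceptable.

Fix ϵ > 0. We seek δ > 0 with 0 < |y + 4| < δ ⇒ |y² − 16| < ϵ.
Factor: y² − 16 = (y + 4)(y - 4), so |y² − 16| = |y + 4|·|y - 4|.
Restrict δ ≤ 1. Then |y + 4| < 1 gives |y| < 5, so by the triangle inequality |y - 4| ≤ 5 + 4 = 9.
Hence |y² − 16| ≤ 9|y + 4|, which is < ϵ once |y + 4| < ϵ/9.
Take δ = min(1, ϵ/9). If 0 < |y + 4| < δ then both bounds hold and |y² − 16| ≤ 9|y + 4| < 9·(ϵ/9) = ϵ.

δ = min(1, ϵ/9)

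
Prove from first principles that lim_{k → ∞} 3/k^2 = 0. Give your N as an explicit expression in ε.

N = (3/ε)^{1/2}

Let ε > 0 be given. For k ≥ 1, |3/k^2 − 0| = 3/k^2.
3/k^2 < ε ⇔ k^2 > 3/ε ⇔ k > (3/ε)^{1/2}.
Take N = (3/ε)^{1/2}. Then k > N implies 3/k^2 < ε.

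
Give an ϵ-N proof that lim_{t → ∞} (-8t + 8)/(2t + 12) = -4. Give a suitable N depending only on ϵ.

N = 28/ϵ

Fix ϵ > 0. We seek N > 0 such that t > N implies |(-8t + 8)/(2t + 12) + 4| < ϵ.
(-8t + 8)/(2t + 12) + 4 = (2(-8t + 8) − (-8)(2t + 12)) / (2(2t + 12)) = 112/(2(2t + 12)).
For t > 0 we have 2t + 12 > 2t, so |(-8t + 8)/(2t + 12) + 4| = 112/(2(2t + 12)) < 112/(2·2t) = 28/t.
Thus |(-8t + 8)/(2t + 12) + 4| < ϵ whenever t > 28/ϵ.
Take N = 28/ϵ. If t > N then |(-8t + 8)/(2t + 12) + 4| < 28/t < ϵ.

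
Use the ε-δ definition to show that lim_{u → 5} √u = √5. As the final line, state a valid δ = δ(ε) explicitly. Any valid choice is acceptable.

Let ε > 0 be given. We want δ > 0 such that 0 < |u − 5| < δ implies |√u − √5| < ε.
Multiplying by the conjugate, |√u − √5| = |u − 5|/(√u + √5).
Restrict δ ≤ 5 so that |u − 5| < 5 forces u > 0, and then √u + √5 > √5.
Hence |√u − √5| < |u − 5|/√5, which is < ε once |u − 5| < √5·ε.
Take δ = min(5, √5·ε). If 0 < |u − 5| < δ then u > 0 and |√u − √5| < |u − 5|/√5 < ε.

δ = min(5, √5·ε)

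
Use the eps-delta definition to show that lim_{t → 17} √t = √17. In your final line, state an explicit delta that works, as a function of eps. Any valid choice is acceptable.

delta = min(17, √17·eps)

Let eps > 0. We want delta > 0 such that 0 < |t − 17| < delta implies |√t − √17| < eps.
Rationalise: √t − √17 = (t − 17)/(√t + √17), so |√t − √17| = |t − 17|/(√t + √17).
Restrict delta ≤ 17 so that |t − 17| < 17 forces t > 0, and then √t + √17 > √17.
Hence |√t − √17| < |t − 17|/√17, which is < eps once |t − 17| < √17·eps.
Take delta = min(17, √17·eps). If 0 < |t − 17| < delta then t > 0 and |√t − √17| < |t − 17|/√17 < eps.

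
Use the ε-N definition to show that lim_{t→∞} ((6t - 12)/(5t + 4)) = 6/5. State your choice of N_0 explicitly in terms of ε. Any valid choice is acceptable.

Let ε > 0. We seek N_0 > 0 such that t > N_0 implies |(6t - 12)/(5t + 4) − (6/5)| < ε.
(6t - 12)/(5t + 4) − (6/5) = (5(6t - 12) − 6(5t + 4)) / (5(5t + 4)) = -84/(5(5t + 4)).
For t > 0 we have 5t + 4 > 5t, so |(6t - 12)/(5t + 4) − (6/5)| = 84/(5(5t + 4)) < 84/(5·5t) = (84/25)/t.
Thus |(6t - 12)/(5t + 4) − (6/5)| < ε whenever t > (84/25)/ε.
Take N_0 = (84/25)/ε. If t > N_0 then |(6t - 12)/(5t + 4) − (6/5)| < (84/25)/t < ε.

N_0 = (84/25)/ε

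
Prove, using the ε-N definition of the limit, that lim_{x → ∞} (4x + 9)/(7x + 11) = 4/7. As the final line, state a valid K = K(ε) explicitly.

Let ε > 0 be given. We seek K > 0 such that x > K implies |(4x + 9)/(7x + 11) − (4/7)| < ε.
(4x + 9)/(7x + 11) − (4/7) = (7(4x + 9) − 4(7x + 11)) / (7(7x + 11)) = 19/(7(7x + 11)).
For x > 0 we have 7x + 11 > 7x, so |(4x + 9)/(7x + 11) − (4/7)| = 19/(7(7x + 11)) < 19/(7·7x) = (19/49)/x.
Thus |(4x + 9)/(7x + 11) − (4/7)| < ε whenever x > (19/49)/ε.
Take K = (19/49)/ε. If x > K then |(4x + 9)/(7x + 11) − (4/7)| < (19/49)/x < ε.

K = (19/49)/ε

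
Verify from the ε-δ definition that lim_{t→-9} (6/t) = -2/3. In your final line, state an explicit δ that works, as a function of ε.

δ = min(9/2, (27/4)ε)

Suppose ε > 0. We seek δ > 0 such that 0 < |t + 9| < δ implies |6/t + 2/3| < ε.
|6/t + 2/3| = 6·|-9 − t|/(9·|t|) = 6|t + 9|/(9|t|).
Require δ ≤ 9/2 so that |t| > 9 − 9/2 = 9/2, hence 9|t| > 81/2.
Then |6/t + 2/3| < 6|t + 9|/(81/2), which is < ε when |t + 9| < (27/4)ε.
Take δ = min(9/2, (27/4)ε). Then 0 < |t + 9| < δ gives both |t + 9| < 9/2 and |t + 9| < (27/4)ε, so |6/t + 2/3| < ε.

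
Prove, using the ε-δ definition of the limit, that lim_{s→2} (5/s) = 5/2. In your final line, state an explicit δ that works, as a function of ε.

δ = min(1, (2/5)ε)

Let ε > 0 be given. We seek δ > 0 such that 0 < |s − 2| < δ implies |5/s − (5/2)| < ε.
|5/s − (5/2)| = 5·|2 − s|/(2·|s|) = 5|s − 2|/(2|s|).
Require δ ≤ 1 so that |s| > 2 − 1 = 1, hence 2|s| > 2.
Then |5/s − (5/2)| < 5|s − 2|/2, which is < ε when |s − 2| < (2/5)ε.
Take δ = min(1, (2/5)ε). Then 0 < |s − 2| < δ gives both |s − 2| < 1 and |s − 2| < (2/5)ε, so |5/s − (5/2)| < ε.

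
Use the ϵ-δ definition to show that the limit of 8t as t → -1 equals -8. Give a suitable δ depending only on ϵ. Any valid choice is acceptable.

Let ϵ > 0. We need δ > 0 so that 0 < |t + 1| < δ implies |(8t) + 8| < ϵ.
Since (8t) + 8 = 8(t + 1), we have |(8t) + 8| = 8|t + 1|.
Thus it suffices that |t + 1| < ϵ/8.
Take δ = ϵ/8. If 0 < |t + 1| < δ then |(8t) + 8| = 8|t + 1| < 8·(ϵ/8) = ϵ.

δ = ϵ/8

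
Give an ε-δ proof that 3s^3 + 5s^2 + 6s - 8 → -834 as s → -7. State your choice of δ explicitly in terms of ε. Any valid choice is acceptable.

δ = min(1, ε/438)

Let ε > 0. We want δ > 0 such that 0 < |s + 7| < δ implies |(3s^3 + 5s^2 + 6s - 8) + 834| < ε.
(3s^3 + 5s^2 + 6s - 8) + 834 = 3s^3 + 5s^2 + 6s + 826 = (s + 7)(3s^2 - 16s + 118).
So |(3s^3 + 5s^2 + 6s - 8) + 834| = |s + 7|·|3s^2 - 16s + 118|.
Require δ ≤ 1. Then |s + 7| < 1 gives |s| < 8, and by the triangle inequality |3s^2 - 16s + 118| ≤ 3·8^2 + 16·8 + 118 = 438.
Hence |(3s^3 + 5s^2 + 6s - 8) + 834| ≤ 438|s + 7| < ε provided |s + 7| < ε/438.
Choosing δ = min(1, ε/438) ensures both conditions, hence |(3s^3 + 5s^2 + 6s - 8) + 834| < ε.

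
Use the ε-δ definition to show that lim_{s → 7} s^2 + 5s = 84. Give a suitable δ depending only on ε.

δ = min(1, ε/20)

Let ε > 0 be given. We want δ > 0 such that 0 < |s − 7| < δ implies |(s^2 + 5s) − 84| < ε.
(s^2 + 5s) − 84 = s^2 + 5s - 84 = (s − 7)(s + 12).
So |(s^2 + 5s) − 84| = |s − 7|·|s + 12|.
Require δ ≤ 1. Then |s − 7| < 1 gives |s| < 8, and by the triangle inequality |s + 12| ≤ 8 + 12 = 20.
Hence |(s^2 + 5s) − 84| ≤ 20|s − 7| < ε provided |s − 7| < ε/20.
Choosing δ = min(1, ε/20) ensures both conditions, hence |(s^2 + 5s) − 84| < ε.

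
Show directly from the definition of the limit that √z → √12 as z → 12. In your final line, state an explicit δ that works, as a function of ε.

Fix ε > 0. We want δ > 0 such that 0 < |z − 12| < δ implies |√z − √12| < ε.
Multiplying by the conjugate, |√z − √12| = |z − 12|/(√z + √12).
Restrict δ ≤ 12 so that |z − 12| < 12 forces z > 0, and then √z + √12 > √12.
Hence |√z − √12| < |z − 12|/√12, which is < ε once |z − 12| < √12·ε.
Take δ = min(12, √12·ε). If 0 < |z − 12| < δ then z > 0 and |√z − √12| < |z − 12|/√12 < ε.

δ = min(12, √12·ε)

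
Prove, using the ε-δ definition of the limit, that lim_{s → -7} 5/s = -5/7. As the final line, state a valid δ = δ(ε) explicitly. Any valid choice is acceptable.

Fix ε > 0. We seek δ > 0 such that 0 < |s + 7| < δ implies |5/s + 5/7| < ε.
|5/s + 5/7| = 5·|-7 − s|/(7·|s|) = 5|s + 7|/(7|s|).
Restrict δ ≤ 7/2. Then |s + 7| < 7/2 gives |s| > 7/2, so 7|s| > 49/2.
Then |5/s + 5/7| < 5|s + 7|/(49/2), which is < ε when |s + 7| < (49/10)ε.
Take δ = min(7/2, (49/10)ε). Then 0 < |s + 7| < δ gives both |s + 7| < 7/2 and |s + 7| < (49/10)ε, so |5/s + 5/7| < ε.

δ = min(7/2, (49/10)ε)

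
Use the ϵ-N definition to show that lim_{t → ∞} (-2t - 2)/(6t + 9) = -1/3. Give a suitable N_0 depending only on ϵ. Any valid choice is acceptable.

Let ϵ > 0 be given. We seek N_0 > 0 such that t > N_0 implies |(-2t - 2)/(6t + 9) + 1/3| < ϵ.
(-2t - 2)/(6t + 9) + 1/3 = (6(-2t - 2) − (-2)(6t + 9)) / (6(6t + 9)) = 6/(6(6t + 9)).
For t > 0 we have 6t + 9 > 6t, so |(-2t - 2)/(6t + 9) + 1/3| = 6/(6(6t + 9)) < 6/(6·6t) = (1/6)/t.
Thus |(-2t - 2)/(6t + 9) + 1/3| < ϵ whenever t > (1/6)/ϵ.
Take N_0 = (1/6)/ϵ. If t > N_0 then |(-2t - 2)/(6t + 9) + 1/3| < (1/6)/t < ϵ.

N_0 = (1/6)/ϵ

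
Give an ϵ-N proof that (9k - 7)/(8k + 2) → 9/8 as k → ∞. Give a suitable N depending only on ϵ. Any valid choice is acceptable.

N = (37/32)/ϵ

Fix ϵ > 0. For k ≥ 1, |(9k - 7)/(8k + 2) − (9/8)| = |-74|/(8(8k + 2)) = 74/(8(8k + 2)).
Since 8k + 2 ≥ 8k for k ≥ 1, this is ≤ 74/(8·8k) = (37/32)/k.
So |(9k - 7)/(8k + 2) − (9/8)| < ϵ whenever k > (37/32)/ϵ.
Take N = (37/32)/ϵ. If k > N then |(9k - 7)/(8k + 2) − (9/8)| ≤ (37/32)/k < ϵ.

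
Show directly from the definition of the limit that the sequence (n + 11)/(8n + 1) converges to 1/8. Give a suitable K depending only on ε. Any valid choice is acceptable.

Let ε > 0. For n ≥ 1, |(n + 11)/(8n + 1) − (1/8)| = |87|/(8(8n + 1)) = 87/(8(8n + 1)).
Since 8n + 1 ≥ 8n for n ≥ 1, this is ≤ 87/(8·8n) = (87/64)/n.
So |(n + 11)/(8n + 1) − (1/8)| < ε whenever n > (87/64)/ε.
Take K = (87/64)/ε. If n > K then |(n + 11)/(8n + 1) − (1/8)| ≤ (87/64)/n < ε.

K = (87/64)/ε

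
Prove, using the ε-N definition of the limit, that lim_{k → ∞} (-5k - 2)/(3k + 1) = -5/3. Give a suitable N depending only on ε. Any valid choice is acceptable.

Let ε > 0 be given. For k ≥ 1, |(-5k - 2)/(3k + 1) + 5/3| = |-1|/(3(3k + 1)) = 1/(3(3k + 1)).
Since 3k + 1 ≥ 3k for k ≥ 1, this is ≤ 1/(3·3k) = (1/9)/k.
So |(-5k - 2)/(3k + 1) + 5/3| < ε whenever k > (1/9)/ε.
Take N = (1/9)/ε. If k > N then |(-5k - 2)/(3k + 1) + 5/3| ≤ (1/9)/k < ε.

N = (1/9)/ε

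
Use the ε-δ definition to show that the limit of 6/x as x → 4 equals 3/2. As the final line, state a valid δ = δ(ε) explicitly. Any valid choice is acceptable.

Let ε > 0 be given. We seek δ > 0 such that 0 < |x − 4| < δ implies |6/x − (3/2)| < ε.
|6/x − (3/2)| = 6·|4 − x|/(4·|x|) = 6|x − 4|/(4|x|).
Require δ ≤ 2 so that |x| > 4 − 2 = 2, hence 4|x| > 8.
Then |6/x − (3/2)| < 6|x − 4|/8, which is < ε when |x − 4| < (4/3)ε.
Take δ = min(2, (4/3)ε). Then 0 < |x − 4| < δ gives both |x − 4| < 2 and |x − 4| < (4/3)ε, so |6/x − (3/2)| < ε.

δ = min(2, (4/3)ε)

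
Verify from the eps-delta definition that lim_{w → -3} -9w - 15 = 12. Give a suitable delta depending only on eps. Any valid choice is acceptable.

delta = eps/9

Suppose eps > 0. We need delta > 0 so that 0 < |w + 3| < delta implies |(-9w - 15) − 12| < eps.
Since (-9w - 15) − 12 = -9(w + 3), we have |(-9w - 15) − 12| = 9|w + 3|.
Thus it suffices that |w + 3| < eps/9.
Choosing delta = eps/9 gives |(-9w - 15) − 12| = 9|w + 3| < eps whenever |w + 3| < delta.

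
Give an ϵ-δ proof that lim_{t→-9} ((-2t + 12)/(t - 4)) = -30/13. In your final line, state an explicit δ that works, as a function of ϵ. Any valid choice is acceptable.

Fix ϵ > 0. We want δ > 0 with 0 < |t + 9| < δ ⇒ |(-2t + 12)/(t - 4) + 30/13| < ϵ.
Combining over a common denominator, (-2t + 12)/(t - 4) + 30/13 = [(-2t + 12)·(-13) − 30·(t - 4)] / [(-13)·(t - 4)] = -4(t + 9) / ((-13)(t - 4)).
So |(-2t + 12)/(t - 4) + 30/13| = 4|t + 9| / (13·|t − 4|).
Require δ ≤ 13/2, so |t − 4| ≥ |-13| − |t + 9| > 13 − 13/2 = 13/2.
Hence |(-2t + 12)/(t - 4) + 30/13| < 4|t + 9|/(13·(13/2)) = (8/169)|t + 9|, which is < ϵ once |t + 9| < (169/8)ϵ.
Take δ = min(13/2, (169/8)ϵ). Then 0 < |t + 9| < δ forces both bounds, so |(-2t + 12)/(t - 4) + 30/13| < ϵ.

δ = min(13/2, (169/8)ϵ)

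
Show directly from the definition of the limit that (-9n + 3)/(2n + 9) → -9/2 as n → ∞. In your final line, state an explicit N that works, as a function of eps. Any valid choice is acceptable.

N = (87/4)/eps

Let eps > 0 be given. For n ≥ 1, |(-9n + 3)/(2n + 9) + 9/2| = |87|/(2(2n + 9)) = 87/(2(2n + 9)).
Since 2n + 9 ≥ 2n for n ≥ 1, this is ≤ 87/(2·2n) = (87/4)/n.
So |(-9n + 3)/(2n + 9) + 9/2| < eps whenever n > (87/4)/eps.
Take N = (87/4)/eps. If n > N then |(-9n + 3)/(2n + 9) + 9/2| ≤ (87/4)/n < eps.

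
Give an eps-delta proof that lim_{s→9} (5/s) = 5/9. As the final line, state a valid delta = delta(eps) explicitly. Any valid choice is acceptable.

Let eps > 0. We seek delta > 0 such that 0 < |s − 9| < delta implies |5/s − (5/9)| < eps.
|5/s − (5/9)| = 5·|9 − s|/(9·|s|) = 5|s − 9|/(9|s|).
Require delta ≤ 9/2 so that |s| > 9 − 9/2 = 9/2, hence 9|s| > 81/2.
Then |5/s − (5/9)| < 5|s − 9|/(81/2), which is < eps when |s − 9| < (81/10)eps.
Take delta = min(9/2, (81/10)eps). Then 0 < |s − 9| < delta gives both |s − 9| < 9/2 and |s − 9| < (81/10)eps, so |5/s − (5/9)| < eps.

delta = min(9/2, (81/10)eps)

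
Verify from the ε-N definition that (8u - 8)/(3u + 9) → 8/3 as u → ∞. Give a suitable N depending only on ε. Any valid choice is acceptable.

N = (32/3)/ε

Fix ε > 0. We seek N > 0 such that u > N implies |(8u - 8)/(3u + 9) − (8/3)| < ε.
(8u - 8)/(3u + 9) − (8/3) = (3(8u - 8) − 8(3u + 9)) / (3(3u + 9)) = -96/(3(3u + 9)).
For u > 0 we have 3u + 9 > 3u, so |(8u - 8)/(3u + 9) − (8/3)| = 96/(3(3u + 9)) < 96/(3·3u) = (32/3)/u.
Thus |(8u - 8)/(3u + 9) − (8/3)| < ε whenever u > (32/3)/ε.
Take N = (32/3)/ε. If u > N then |(8u - 8)/(3u + 9) − (8/3)| < (32/3)/u < ε.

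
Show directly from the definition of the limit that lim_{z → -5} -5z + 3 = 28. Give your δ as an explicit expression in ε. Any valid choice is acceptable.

δ = ε/5

Fix ε > 0. We need δ > 0 so that 0 < |z + 5| < δ implies |(-5z + 3) − 28| < ε.
Since (-5z + 3) − 28 = -5(z + 5), we have |(-5z + 3) − 28| = 5|z + 5|.
So 5|z + 5| < ε exactly when |z + 5| < ε/5.
Take δ = ε/5. If 0 < |z + 5| < δ then |(-5z + 3) − 28| = 5|z + 5| < 5·(ε/5) = ε.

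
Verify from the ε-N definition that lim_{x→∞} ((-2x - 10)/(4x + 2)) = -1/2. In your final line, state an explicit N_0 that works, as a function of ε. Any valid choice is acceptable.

Suppose ε > 0. We seek N_0 > 0 such that x > N_0 implies |(-2x - 10)/(4x + 2) + 1/2| < ε.
(-2x - 10)/(4x + 2) + 1/2 = (4(-2x - 10) − (-2)(4x + 2)) / (4(4x + 2)) = -36/(4(4x + 2)).
For x > 0 we have 4x + 2 > 4x, so |(-2x - 10)/(4x + 2) + 1/2| = 36/(4(4x + 2)) < 36/(4·4x) = (9/4)/x.
Thus |(-2x - 10)/(4x + 2) + 1/2| < ε whenever x > (9/4)/ε.
Take N_0 = (9/4)/ε. If x > N_0 then |(-2x - 10)/(4x + 2) + 1/2| < (9/4)/x < ε.

N_0 = (9/4)/ε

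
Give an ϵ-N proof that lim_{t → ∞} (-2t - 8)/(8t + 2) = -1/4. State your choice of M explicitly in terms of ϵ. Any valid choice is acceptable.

Let ϵ > 0 be given. We seek M > 0 such that t > M implies |(-2t - 8)/(8t + 2) + 1/4| < ϵ.
(-2t - 8)/(8t + 2) + 1/4 = (8(-2t - 8) − (-2)(8t + 2)) / (8(8t + 2)) = -60/(8(8t + 2)).
For t > 0 we have 8t + 2 > 8t, so |(-2t - 8)/(8t + 2) + 1/4| = 60/(8(8t + 2)) < 60/(8·8t) = (15/16)/t.
Thus |(-2t - 8)/(8t + 2) + 1/4| < ϵ whenever t > (15/16)/ϵ.
Take M = (15/16)/ϵ. If t > M then |(-2t - 8)/(8t + 2) + 1/4| < (15/16)/t < ϵ.

M = (15/16)/ϵ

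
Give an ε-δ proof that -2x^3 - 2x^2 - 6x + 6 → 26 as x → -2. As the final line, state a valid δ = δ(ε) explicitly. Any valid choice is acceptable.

δ = min(2, ε/50)

Let ε > 0 be given. We want δ > 0 such that 0 < |x + 2| < δ implies |(-2x^3 - 2x^2 - 6x + 6) − 26| < ε.
(-2x^3 - 2x^2 - 6x + 6) − 26 = -2x^3 - 2x^2 - 6x - 20 = (x + 2)(-2x^2 + 2x - 10).
So |(-2x^3 - 2x^2 - 6x + 6) − 26| = |x + 2|·|-2x^2 + 2x - 10|.
Require δ ≤ 2. Then |x + 2| < 2 gives |x| < 4, and by the triangle inequality |-2x^2 + 2x - 10| ≤ 2·4^2 + 2·4 + 10 = 50.
Hence |(-2x^3 - 2x^2 - 6x + 6) − 26| ≤ 50|x + 2| < ε provided |x + 2| < ε/50.
Take δ = min(2, ε/50). Then 0 < |x + 2| < δ gives both |x + 2| < 2 and |x + 2| < ε/50, so |(-2x^3 - 2x^2 - 6x + 6) − 26| < ε.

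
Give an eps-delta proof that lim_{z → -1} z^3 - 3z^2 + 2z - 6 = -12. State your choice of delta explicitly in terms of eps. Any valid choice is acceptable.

delta = min(2, eps/27)

Fix eps > 0. We want delta > 0 such that 0 < |z + 1| < delta implies |(z^3 - 3z^2 + 2z - 6) + 12| < eps.
(z^3 - 3z^2 + 2z - 6) + 12 = z^3 - 3z^2 + 2z + 6 = (z + 1)(z^2 - 4z + 6).
So |(z^3 - 3z^2 + 2z - 6) + 12| = |z + 1|·|z^2 - 4z + 6|.
Assume first that |z + 1| < 2, so |z| < 3. Then |z^2 - 4z + 6| ≤ 3^2 + 4·3 + 6 = 27.
Hence |(z^3 - 3z^2 + 2z - 6) + 12| ≤ 27|z + 1| < eps provided |z + 1| < eps/27.
Choosing delta = min(2, eps/27) ensures both conditions, hence |(z^3 - 3z^2 + 2z - 6) + 12| < eps.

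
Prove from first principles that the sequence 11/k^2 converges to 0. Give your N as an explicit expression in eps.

Let eps > 0. For k ≥ 1, |11/k^2 − 0| = 11/k^2.
11/k^2 < eps ⇔ k^2 > 11/eps ⇔ k > (11/eps)^{1/2}.
Take N = (11/eps)^{1/2}. Then k > N implies 11/k^2 < eps.

N = (11/eps)^{1/2}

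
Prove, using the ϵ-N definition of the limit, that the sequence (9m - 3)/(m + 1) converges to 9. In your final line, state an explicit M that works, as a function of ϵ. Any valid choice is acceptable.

Let ϵ > 0. For m ≥ 1, |(9m - 3)/(m + 1) − 9| = |-12|/((m + 1)) = 12/((m + 1)).
Since m + 1 ≥ m for m ≥ 1, this is ≤ 12/(m) = 12/m.
So |(9m - 3)/(m + 1) − 9| < ϵ whenever m > 12/ϵ.
Take M = 12/ϵ. If m > M then |(9m - 3)/(m + 1) − 9| ≤ 12/m < ϵ.

M = 12/ϵ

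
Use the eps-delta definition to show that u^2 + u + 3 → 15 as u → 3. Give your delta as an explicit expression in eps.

delta = min(1, eps/8)

Fix eps > 0. We want delta > 0 such that 0 < |u − 3| < delta implies |(u^2 + u + 3) − 15| < eps.
(u^2 + u + 3) − 15 = u^2 + u - 12 = (u − 3)(u + 4).
So |(u^2 + u + 3) − 15| = |u − 3|·|u + 4|.
Require delta ≤ 1. Then |u − 3| < 1 gives |u| < 4, and by the triangle inequality |u + 4| ≤ 4 + 4 = 8.
Hence |(u^2 + u + 3) − 15| ≤ 8|u − 3| < eps provided |u − 3| < eps/8.
Choosing delta = min(1, eps/8) ensures both conditions, hence |(u^2 + u + 3) − 15| < eps.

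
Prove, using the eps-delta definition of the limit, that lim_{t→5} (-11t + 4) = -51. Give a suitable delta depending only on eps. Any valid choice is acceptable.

delta = eps/11

Fix eps > 0. We need delta > 0 so that 0 < |t − 5| < delta implies |(-11t + 4) + 51| < eps.
|(-11t + 4) + 51| = |-11t + 55| = 11|t − 5|.
Thus it suffices that |t − 5| < eps/11.
Choosing delta = eps/11 gives |(-11t + 4) + 51| = 11|t − 5| < eps whenever |t − 5| < delta.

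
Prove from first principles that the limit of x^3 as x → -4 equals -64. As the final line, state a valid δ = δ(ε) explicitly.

δ = min(1, ε/61)

Let ε > 0 be given. We seek δ > 0 with 0 < |x + 4| < δ ⇒ |x^3 + 64| < ε.
Factor: x^3 + 64 = (x + 4)(x^2 - 4x + 16), so |x^3 + 64| = |x + 4|·|x^2 - 4x + 16|.
Impose δ ≤ 1 so that |x| < 5; then |x^2 - 4x + 16| ≤ 61.
Hence |x^3 + 64| ≤ 61|x + 4|, which is < ε once |x + 4| < ε/61.
Take δ = min(1, ε/61). If 0 < |x + 4| < δ then both bounds hold and |x^3 + 64| ≤ 61|x + 4| < 61·(ε/61) = ε.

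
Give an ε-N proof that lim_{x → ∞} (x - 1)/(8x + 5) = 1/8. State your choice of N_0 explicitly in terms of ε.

Fix ε > 0. We seek N_0 > 0 such that x > N_0 implies |(x - 1)/(8x + 5) − (1/8)| < ε.
(x - 1)/(8x + 5) − (1/8) = (8(x - 1) − (8x + 5)) / (8(8x + 5)) = -13/(8(8x + 5)).
For x > 0 we have 8x + 5 > 8x, so |(x - 1)/(8x + 5) − (1/8)| = 13/(8(8x + 5)) < 13/(8·8x) = (13/64)/x.
Thus |(x - 1)/(8x + 5) − (1/8)| < ε whenever x > (13/64)/ε.
Take N_0 = (13/64)/ε. If x > N_0 then |(x - 1)/(8x + 5) − (1/8)| < (13/64)/x < ε.

N_0 = (13/64)/ε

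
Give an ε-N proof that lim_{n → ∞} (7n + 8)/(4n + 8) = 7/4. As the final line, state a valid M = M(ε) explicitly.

Suppose ε > 0. For n ≥ 1, |(7n + 8)/(4n + 8) − (7/4)| = |-24|/(4(4n + 8)) = 24/(4(4n + 8)).
Since 4n + 8 ≥ 4n for n ≥ 1, this is ≤ 24/(4·4n) = (3/2)/n.
So |(7n + 8)/(4n + 8) − (7/4)| < ε whenever n > (3/2)/ε.
Take M = (3/2)/ε. If n > M then |(7n + 8)/(4n + 8) − (7/4)| ≤ (3/2)/n < ε.

M = (3/2)/ε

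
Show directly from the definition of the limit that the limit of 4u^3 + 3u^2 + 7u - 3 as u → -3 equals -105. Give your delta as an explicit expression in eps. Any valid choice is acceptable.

delta = min(1, eps/134)

Let eps > 0 be given. We want delta > 0 such that 0 < |u + 3| < delta implies |(4u^3 + 3u^2 + 7u - 3) + 105| < eps.
(4u^3 + 3u^2 + 7u - 3) + 105 = 4u^3 + 3u^2 + 7u + 102 = (u + 3)(4u^2 - 9u + 34).
So |(4u^3 + 3u^2 + 7u - 3) + 105| = |u + 3|·|4u^2 - 9u + 34|.
Assume first that |u + 3| < 1, so |u| < 4. Then |4u^2 - 9u + 34| ≤ 4·4^2 + 9·4 + 34 = 134.
Hence |(4u^3 + 3u^2 + 7u - 3) + 105| ≤ 134|u + 3| < eps provided |u + 3| < eps/134.
Take delta = min(1, eps/134). Then 0 < |u + 3| < delta gives both |u + 3| < 1 and |u + 3| < eps/134, so |(4u^3 + 3u^2 + 7u - 3) + 105| < eps.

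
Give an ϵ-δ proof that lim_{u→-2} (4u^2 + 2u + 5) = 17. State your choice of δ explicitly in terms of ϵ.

Let ϵ > 0 be given. We want δ > 0 such that 0 < |u + 2| < δ implies |(4u^2 + 2u + 5) − 17| < ϵ.
(4u^2 + 2u + 5) − 17 = 4u^2 + 2u - 12 = (u + 2)(4u - 6).
So |(4u^2 + 2u + 5) − 17| = |u + 2|·|4u - 6|.
Assume first that |u + 2| < 2, so |u| < 4. Then |4u - 6| ≤ 4·4 + 6 = 22.
Hence |(4u^2 + 2u + 5) − 17| ≤ 22|u + 2| < ϵ provided |u + 2| < ϵ/22.
Take δ = min(2, ϵ/22). Then 0 < |u + 2| < δ gives both |u + 2| < 2 and |u + 2| < ϵ/22, so |(4u^2 + 2u + 5) − 17| < ϵ.

δ = min(2, ϵ/22)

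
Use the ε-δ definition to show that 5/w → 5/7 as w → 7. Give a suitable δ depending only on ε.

Let ε > 0 be given. We seek δ > 0 such that 0 < |w − 7| < δ implies |5/w − (5/7)| < ε.
|5/w − (5/7)| = 5·|7 − w|/(7·|w|) = 5|w − 7|/(7|w|).
Restrict δ ≤ 7/2. Then |w − 7| < 7/2 gives |w| > 7/2, so 7|w| > 49/2.
Then |5/w − (5/7)| < 5|w − 7|/(49/2), which is < ε when |w − 7| < (49/10)ε.
Take δ = min(7/2, (49/10)ε). Then 0 < |w − 7| < δ gives both |w − 7| < 7/2 and |w − 7| < (49/10)ε, so |5/w − (5/7)| < ε.

δ = min(7/2, (49/10)ε)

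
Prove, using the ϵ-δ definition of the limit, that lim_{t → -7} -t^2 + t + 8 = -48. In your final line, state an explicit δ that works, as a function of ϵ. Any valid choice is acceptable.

δ = min(1, ϵ/16)

Let ϵ > 0. We want δ > 0 such that 0 < |t + 7| < δ implies |(-t^2 + t + 8) + 48| < ϵ.
(-t^2 + t + 8) + 48 = -t^2 + t + 56 = (t + 7)(-t + 8).
So |(-t^2 + t + 8) + 48| = |t + 7|·|-t + 8|.
Require δ ≤ 1. Then |t + 7| < 1 gives |t| < 8, and by the triangle inequality |-t + 8| ≤ 8 + 8 = 16.
Hence |(-t^2 + t + 8) + 48| ≤ 16|t + 7| < ϵ provided |t + 7| < ϵ/16.
Choosing δ = min(1, ϵ/16) ensures both conditions, hence |(-t^2 + t + 8) + 48| < ϵ.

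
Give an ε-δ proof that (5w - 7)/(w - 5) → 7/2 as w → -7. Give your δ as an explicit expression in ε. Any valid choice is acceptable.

δ = min(6, 4ε)

Suppose ε > 0. We want δ > 0 with 0 < |w + 7| < δ ⇒ |(5w - 7)/(w - 5) − (7/2)| < ε.
Combining over a common denominator, (5w - 7)/(w - 5) − (7/2) = [(5w - 7)·(-12) − (-42)·(w - 5)] / [(-12)·(w - 5)] = -18(w + 7) / ((-12)(w - 5)).
So |(5w - 7)/(w - 5) − (7/2)| = 18|w + 7| / (12·|w − 5|).
Require δ ≤ 6, so |w − 5| ≥ |-12| − |w + 7| > 12 − 6 = 6.
Hence |(5w - 7)/(w - 5) − (7/2)| < 18|w + 7|/(12·6) = (1/4)|w + 7|, which is < ε once |w + 7| < 4ε.
Take δ = min(6, 4ε). Then 0 < |w + 7| < δ forces both bounds, so |(5w - 7)/(w - 5) − (7/2)| < ε.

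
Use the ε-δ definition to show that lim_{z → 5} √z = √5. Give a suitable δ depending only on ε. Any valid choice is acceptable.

δ = min(5, √5·ε)

Let ε > 0 be given. We want δ > 0 such that 0 < |z − 5| < δ implies |√z − √5| < ε.
Multiplying by the conjugate, |√z − √5| = |z − 5|/(√z + √5).
Restrict δ ≤ 5 so that |z − 5| < 5 forces z > 0, and then √z + √5 > √5.
Hence |√z − √5| < |z − 5|/√5, which is < ε once |z − 5| < √5·ε.
Take δ = min(5, √5·ε). If 0 < |z − 5| < δ then z > 0 and |√z − √5| < |z − 5|/√5 < ε.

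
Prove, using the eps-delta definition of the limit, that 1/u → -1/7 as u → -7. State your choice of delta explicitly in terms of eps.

delta = min(7/2, (49/2)eps)

Fix eps > 0. We seek delta > 0 such that 0 < |u + 7| < delta implies |1/u + 1/7| < eps.
|1/u + 1/7| = |-7 − u|/(7·|u|) = |u + 7|/(7|u|).
Restrict delta ≤ 7/2. Then |u + 7| < 7/2 gives |u| > 7/2, so 7|u| > 49/2.
Then |1/u + 1/7| < |u + 7|/(49/2), which is < eps when |u + 7| < (49/2)eps.
Take delta = min(7/2, (49/2)eps). Then 0 < |u + 7| < delta gives both |u + 7| < 7/2 and |u + 7| < (49/2)eps, so |1/u + 1/7| < eps.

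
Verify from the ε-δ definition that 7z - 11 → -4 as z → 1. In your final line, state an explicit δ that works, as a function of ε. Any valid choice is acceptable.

Let ε > 0. We need δ > 0 so that 0 < |z − 1| < δ implies |(7z - 11) + 4| < ε.
|(7z - 11) + 4| = |7z - 7| = 7|z − 1|.
Thus it suffices that |z − 1| < ε/7.
Choosing δ = ε/7 gives |(7z - 11) + 4| = 7|z − 1| < ε whenever |z − 1| < δ.

δ = ε/7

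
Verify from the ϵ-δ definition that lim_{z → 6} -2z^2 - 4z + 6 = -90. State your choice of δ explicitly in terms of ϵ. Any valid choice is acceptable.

Fix ϵ > 0. We want δ > 0 such that 0 < |z − 6| < δ implies |(-2z^2 - 4z + 6) + 90| < ϵ.
(-2z^2 - 4z + 6) + 90 = -2z^2 - 4z + 96 = (z − 6)(-2z - 16).
So |(-2z^2 - 4z + 6) + 90| = |z − 6|·|-2z - 16|.
Require δ ≤ 1. Then |z − 6| < 1 gives |z| < 7, and by the triangle inequality |-2z - 16| ≤ 2·7 + 16 = 30.
Hence |(-2z^2 - 4z + 6) + 90| ≤ 30|z − 6| < ϵ provided |z − 6| < ϵ/30.
Choosing δ = min(1, ϵ/30) ensures both conditions, hence |(-2z^2 - 4z + 6) + 90| < ϵ.

δ = min(1, ϵ/30)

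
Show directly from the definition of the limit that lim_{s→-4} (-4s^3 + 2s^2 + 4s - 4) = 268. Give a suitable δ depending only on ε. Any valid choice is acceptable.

Suppose ε > 0. We want δ > 0 such that 0 < |s + 4| < δ implies |(-4s^3 + 2s^2 + 4s - 4) − 268| < ε.
(-4s^3 + 2s^2 + 4s - 4) − 268 = -4s^3 + 2s^2 + 4s - 272 = (s + 4)(-4s^2 + 18s - 68).
So |(-4s^3 + 2s^2 + 4s - 4) − 268| = |s + 4|·|-4s^2 + 18s - 68|.
Require δ ≤ 1. Then |s + 4| < 1 gives |s| < 5, and by the triangle inequality |-4s^2 + 18s - 68| ≤ 4·5^2 + 18·5 + 68 = 258.
Hence |(-4s^3 + 2s^2 + 4s - 4) − 268| ≤ 258|s + 4| < ε provided |s + 4| < ε/258.
Take δ = min(1, ε/258). Then 0 < |s + 4| < δ gives both |s + 4| < 1 and |s + 4| < ε/258, so |(-4s^3 + 2s^2 + 4s - 4) − 268| < ε.

δ = min(1, ε/258)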